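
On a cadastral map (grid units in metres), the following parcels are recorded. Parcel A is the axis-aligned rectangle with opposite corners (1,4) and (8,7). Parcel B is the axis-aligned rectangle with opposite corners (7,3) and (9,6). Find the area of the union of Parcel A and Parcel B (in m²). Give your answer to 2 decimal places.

By inclusion–exclusion:
Individual areas: |Parcel A| = 21, |Parcel B| = 6.
|Parcel A∩Parcel B|: x∈[7,8], y∈[4,6] → 1·2 = 2.
|Parcel A ∪ Parcel B| = 27 − 2 = 25.00.

25.00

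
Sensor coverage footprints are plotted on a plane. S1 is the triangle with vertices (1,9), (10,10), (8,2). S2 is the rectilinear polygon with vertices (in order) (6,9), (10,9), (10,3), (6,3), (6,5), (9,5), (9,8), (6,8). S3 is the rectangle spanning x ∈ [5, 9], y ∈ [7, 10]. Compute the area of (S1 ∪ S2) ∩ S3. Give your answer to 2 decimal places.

The region (S1 ∪ S2) ∩ S3 is the polygon with vertices (9,9.889), (9,7), (5,7), (5,9.444).
By the shoelace formula its area is 10.67.

10.67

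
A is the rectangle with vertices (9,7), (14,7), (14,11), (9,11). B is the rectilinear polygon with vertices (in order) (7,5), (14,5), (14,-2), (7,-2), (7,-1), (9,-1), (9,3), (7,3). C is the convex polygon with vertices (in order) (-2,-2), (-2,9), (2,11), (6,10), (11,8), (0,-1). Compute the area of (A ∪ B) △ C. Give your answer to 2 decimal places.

|A ∪ B| = 61.
|(A ∪ B) ∩ C| = 2.2343.
|(A ∪ B) △ C| = 61 + 91.5 − 4.4687 = 148.03.

148.03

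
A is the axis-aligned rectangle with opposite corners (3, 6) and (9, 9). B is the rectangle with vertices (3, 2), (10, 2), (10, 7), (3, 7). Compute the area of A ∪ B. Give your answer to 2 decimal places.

47.00

By inclusion–exclusion:
Individual areas: |A| = 18, |B| = 35.
|A∩B|: x∈[3,9], y∈[6,7] → 6·1 = 6.
|A ∪ B| = 53 − 6 = 47.00.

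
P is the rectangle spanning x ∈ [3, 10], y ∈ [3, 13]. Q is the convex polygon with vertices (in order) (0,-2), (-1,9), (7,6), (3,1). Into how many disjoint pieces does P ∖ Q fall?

P ∖ Q is a single connected region.

1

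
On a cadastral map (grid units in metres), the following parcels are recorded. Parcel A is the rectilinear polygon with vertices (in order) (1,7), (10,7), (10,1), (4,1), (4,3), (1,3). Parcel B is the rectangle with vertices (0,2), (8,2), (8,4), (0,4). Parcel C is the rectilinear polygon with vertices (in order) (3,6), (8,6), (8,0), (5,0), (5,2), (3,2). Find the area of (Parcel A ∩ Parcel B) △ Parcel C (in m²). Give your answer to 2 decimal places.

19.00

|Parcel A ∩ Parcel B| = 11.
|(Parcel A ∩ Parcel B) ∩ Parcel C| = 9.
|(Parcel A ∩ Parcel B) △ Parcel C| = 11 + 26 − 18 = 19.00.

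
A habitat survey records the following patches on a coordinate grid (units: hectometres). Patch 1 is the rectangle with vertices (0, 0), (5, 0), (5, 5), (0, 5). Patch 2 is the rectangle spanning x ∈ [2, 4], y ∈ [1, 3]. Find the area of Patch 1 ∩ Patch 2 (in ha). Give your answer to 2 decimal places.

|Patch 1∩Patch 2|: x∈[2,4], y∈[1,3] → 2·2 = 4.

4.00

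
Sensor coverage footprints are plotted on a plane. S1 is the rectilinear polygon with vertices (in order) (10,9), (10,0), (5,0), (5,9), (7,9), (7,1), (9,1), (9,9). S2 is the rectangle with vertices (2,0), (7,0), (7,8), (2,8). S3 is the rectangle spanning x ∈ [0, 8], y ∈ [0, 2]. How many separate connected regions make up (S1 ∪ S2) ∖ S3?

(S1 ∪ S2) ∖ S3 splits into 2 disjoint pieces (area 10, area 32).

2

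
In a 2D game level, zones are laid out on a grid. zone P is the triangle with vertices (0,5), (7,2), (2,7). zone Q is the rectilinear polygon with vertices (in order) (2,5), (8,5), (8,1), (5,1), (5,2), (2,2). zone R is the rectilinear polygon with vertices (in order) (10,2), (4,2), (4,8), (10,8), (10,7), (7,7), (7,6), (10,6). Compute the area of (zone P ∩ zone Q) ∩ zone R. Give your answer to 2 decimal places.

The region (zone P ∩ zone Q) ∩ zone R is the polygon with vertices (4,3.286), (4,5), (7,2).
By the shoelace formula its area is 2.57.

2.57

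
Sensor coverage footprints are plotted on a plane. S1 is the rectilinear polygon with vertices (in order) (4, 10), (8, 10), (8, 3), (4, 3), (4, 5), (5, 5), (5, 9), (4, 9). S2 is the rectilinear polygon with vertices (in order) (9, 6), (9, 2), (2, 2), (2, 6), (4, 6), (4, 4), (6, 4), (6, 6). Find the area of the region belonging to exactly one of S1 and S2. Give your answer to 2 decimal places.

|S1| = 24, |S2| = 24, |S1∩S2| = 8.
|S1 △ S2| = |S1| + |S2| − 2·|S1∩S2| = 24 + 24 − 16 = 32.00.

32.00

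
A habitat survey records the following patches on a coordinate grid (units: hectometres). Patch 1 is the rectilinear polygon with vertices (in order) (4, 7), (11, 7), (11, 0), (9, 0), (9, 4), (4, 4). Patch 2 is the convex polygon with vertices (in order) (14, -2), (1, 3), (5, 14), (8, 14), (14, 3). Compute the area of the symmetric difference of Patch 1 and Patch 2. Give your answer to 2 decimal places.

91.50

|Patch 1| = 29, |Patch 2| = 120.5, |Patch 1∩Patch 2| = 29.
|Patch 1 △ Patch 2| = |Patch 1| + |Patch 2| − 2·|Patch 1∩Patch 2| = 29 + 120.5 − 58 = 91.50.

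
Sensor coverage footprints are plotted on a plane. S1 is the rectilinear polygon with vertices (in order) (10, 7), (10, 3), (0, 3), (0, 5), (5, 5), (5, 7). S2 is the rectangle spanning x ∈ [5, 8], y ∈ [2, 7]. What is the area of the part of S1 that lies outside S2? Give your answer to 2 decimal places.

18.00

|S1| = 30, |S1∩S2| = 12.
|S1 ∖ S2| = |S1| − |S1∩S2| = 30 − 12 = 18.00.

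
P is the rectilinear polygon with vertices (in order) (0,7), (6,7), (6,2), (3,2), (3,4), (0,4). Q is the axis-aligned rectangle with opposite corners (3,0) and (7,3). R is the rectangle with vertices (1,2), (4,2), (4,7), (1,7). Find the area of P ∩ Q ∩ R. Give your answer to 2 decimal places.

The intersection is the polygon with vertices (3,2), (3,3), (4,3), (4,2).
By the shoelace formula its area is 1.00.

1.00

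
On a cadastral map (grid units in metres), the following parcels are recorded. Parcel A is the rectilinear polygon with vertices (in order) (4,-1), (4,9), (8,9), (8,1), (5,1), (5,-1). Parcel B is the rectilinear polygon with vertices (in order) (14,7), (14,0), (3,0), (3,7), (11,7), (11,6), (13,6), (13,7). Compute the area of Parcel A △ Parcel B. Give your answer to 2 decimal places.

|Parcel A| = 34, |Parcel B| = 75, |Parcel A∩Parcel B| = 25.
|Parcel A △ Parcel B| = |Parcel A| + |Parcel B| − 2·|Parcel A∩Parcel B| = 34 + 75 − 50 = 59.00.

59.00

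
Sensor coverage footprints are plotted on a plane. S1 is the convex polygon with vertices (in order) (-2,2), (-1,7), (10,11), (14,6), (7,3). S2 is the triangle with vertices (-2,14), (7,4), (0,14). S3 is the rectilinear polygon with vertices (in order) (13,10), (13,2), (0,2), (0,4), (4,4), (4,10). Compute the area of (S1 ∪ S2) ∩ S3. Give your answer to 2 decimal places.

|S1 ∪ S2| = 91.403.
|(S1 ∪ S2) ∩ S3| = 57.06.

57.06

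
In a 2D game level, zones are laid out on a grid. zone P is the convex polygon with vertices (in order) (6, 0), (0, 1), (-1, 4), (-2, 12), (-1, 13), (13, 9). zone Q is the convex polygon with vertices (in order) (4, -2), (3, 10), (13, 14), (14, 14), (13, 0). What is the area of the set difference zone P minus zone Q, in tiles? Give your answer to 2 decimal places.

55.79

|zone P| = 121.5, |zone P∩zone Q| = 65.7075.
|zone P ∖ zone Q| = |zone P| − |zone P∩zone Q| = 121.5 − 65.7075 = 55.79.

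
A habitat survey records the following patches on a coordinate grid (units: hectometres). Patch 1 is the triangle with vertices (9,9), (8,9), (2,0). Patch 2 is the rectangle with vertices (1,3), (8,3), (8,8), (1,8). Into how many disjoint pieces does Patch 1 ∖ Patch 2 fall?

2

Patch 1 ∖ Patch 2 splits into 2 disjoint pieces (area 0.9762, area 0.5).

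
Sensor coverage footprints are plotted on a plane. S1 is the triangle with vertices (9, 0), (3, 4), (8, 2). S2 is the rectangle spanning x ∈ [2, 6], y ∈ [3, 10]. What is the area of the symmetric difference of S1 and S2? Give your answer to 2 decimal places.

|S1| = 4, |S2| = 28, |S1∩S2| = 0.5.
|S1 △ S2| = |S1| + |S2| − 2·|S1∩S2| = 4 + 28 − 1 = 31.00.

31.00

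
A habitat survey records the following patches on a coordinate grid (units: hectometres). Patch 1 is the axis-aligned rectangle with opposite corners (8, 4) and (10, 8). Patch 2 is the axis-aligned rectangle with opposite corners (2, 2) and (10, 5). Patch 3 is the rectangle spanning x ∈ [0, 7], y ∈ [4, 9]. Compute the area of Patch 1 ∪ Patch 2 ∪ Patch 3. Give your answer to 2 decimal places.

60.00

By inclusion–exclusion:
Individual areas: |Patch 1| = 8, |Patch 2| = 24, |Patch 3| = 35.
|Patch 1∩Patch 2|: x∈[8,10], y∈[4,5] → 2·1 = 2.
|Patch 1∩Patch 3| = 0 (no overlap).
|Patch 2∩Patch 3|: x∈[2,7], y∈[4,5] → 5·1 = 5.
|Patch 1∩Patch 2∩Patch 3| = 0.
|Patch 1 ∪ Patch 2 ∪ Patch 3| = 67 − 7 + 0 = 60.00.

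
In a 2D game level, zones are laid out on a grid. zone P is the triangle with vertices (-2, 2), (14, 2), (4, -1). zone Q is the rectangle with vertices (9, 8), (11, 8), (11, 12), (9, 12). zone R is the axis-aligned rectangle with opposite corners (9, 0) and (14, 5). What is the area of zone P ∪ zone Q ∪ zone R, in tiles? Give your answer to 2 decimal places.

By inclusion–exclusion:
Individual areas: |zone P| = 24, |zone Q| = 8, |zone R| = 25.
|zone P∩zone Q| = 0.
|zone P∩zone R| = 3.75.
|zone Q∩zone R| = 0 (no overlap).
|zone P∩zone Q∩zone R| = 0.
|zone P ∪ zone Q ∪ zone R| = 57 − 3.75 + 0 = 53.25.

53.25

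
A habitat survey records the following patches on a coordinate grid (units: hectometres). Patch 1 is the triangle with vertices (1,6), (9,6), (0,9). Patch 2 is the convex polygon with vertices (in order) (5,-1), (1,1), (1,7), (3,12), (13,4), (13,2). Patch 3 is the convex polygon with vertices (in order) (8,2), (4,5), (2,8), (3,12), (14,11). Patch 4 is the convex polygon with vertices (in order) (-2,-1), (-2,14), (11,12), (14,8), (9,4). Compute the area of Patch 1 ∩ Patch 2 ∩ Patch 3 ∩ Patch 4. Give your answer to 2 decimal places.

The intersection is the polygon with vertices (2,8), (2.077,8.308), (9,6), (3.333,6).
By the shoelace formula its area is 6.82.

6.82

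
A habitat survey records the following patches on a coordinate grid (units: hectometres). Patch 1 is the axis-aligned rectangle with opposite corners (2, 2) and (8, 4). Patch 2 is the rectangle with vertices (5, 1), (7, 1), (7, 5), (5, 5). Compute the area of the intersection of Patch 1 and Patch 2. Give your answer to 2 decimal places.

4.00

|Patch 1∩Patch 2|: x∈[5,7], y∈[2,4] → 2·2 = 4.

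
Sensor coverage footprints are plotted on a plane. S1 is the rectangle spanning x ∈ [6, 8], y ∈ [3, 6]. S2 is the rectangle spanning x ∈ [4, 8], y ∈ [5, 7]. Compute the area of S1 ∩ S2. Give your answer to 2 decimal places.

2.00

|S1∩S2|: x∈[6,8], y∈[5,6] → 2·1 = 2.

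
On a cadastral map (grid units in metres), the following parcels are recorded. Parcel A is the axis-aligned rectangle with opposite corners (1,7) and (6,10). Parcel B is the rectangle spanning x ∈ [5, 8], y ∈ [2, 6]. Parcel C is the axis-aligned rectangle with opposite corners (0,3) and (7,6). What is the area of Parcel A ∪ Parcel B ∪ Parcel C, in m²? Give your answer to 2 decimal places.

42.00

By inclusion–exclusion:
Individual areas: |Parcel A| = 15, |Parcel B| = 12, |Parcel C| = 21.
|Parcel A∩Parcel B| = 0 (no overlap).
|Parcel A∩Parcel C| = 0 (no overlap).
|Parcel B∩Parcel C|: x∈[5,7], y∈[3,6] → 2·3 = 6.
|Parcel A∩Parcel B∩Parcel C| = 0.
|Parcel A ∪ Parcel B ∪ Parcel C| = 48 − 6 + 0 = 42.00.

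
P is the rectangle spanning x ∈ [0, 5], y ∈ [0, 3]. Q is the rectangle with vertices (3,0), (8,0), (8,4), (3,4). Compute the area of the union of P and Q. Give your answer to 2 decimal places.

By inclusion–exclusion:
Individual areas: |P| = 15, |Q| = 20.
|P∩Q|: x∈[3,5], y∈[0,3] → 2·3 = 6.
|P ∪ Q| = 35 − 6 = 29.00.

29.00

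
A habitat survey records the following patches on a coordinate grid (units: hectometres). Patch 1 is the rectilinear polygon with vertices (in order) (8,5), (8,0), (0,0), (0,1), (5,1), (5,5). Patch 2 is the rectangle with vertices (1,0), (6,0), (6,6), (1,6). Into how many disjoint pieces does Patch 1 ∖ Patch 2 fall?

Patch 1 ∖ Patch 2 splits into 2 disjoint pieces (area 10, area 1).

2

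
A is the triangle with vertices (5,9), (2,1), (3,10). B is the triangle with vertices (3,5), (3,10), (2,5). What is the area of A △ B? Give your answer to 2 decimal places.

|A| = 9.5, |B| = 2.5, |A∩B| = 1.3889.
|A △ B| = |A| + |B| − 2·|A∩B| = 9.5 + 2.5 − 2.7778 = 9.22.

9.22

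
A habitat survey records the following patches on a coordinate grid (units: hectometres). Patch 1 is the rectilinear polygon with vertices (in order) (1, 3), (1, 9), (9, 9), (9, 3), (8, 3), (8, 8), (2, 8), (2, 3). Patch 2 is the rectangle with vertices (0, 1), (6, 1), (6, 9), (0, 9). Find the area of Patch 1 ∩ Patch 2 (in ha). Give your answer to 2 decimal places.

The intersection is the polygon with vertices (1,9), (6,9), (6,8), (2,8), (2,3), (1,3).
By the shoelace formula its area is 10.00.

10.00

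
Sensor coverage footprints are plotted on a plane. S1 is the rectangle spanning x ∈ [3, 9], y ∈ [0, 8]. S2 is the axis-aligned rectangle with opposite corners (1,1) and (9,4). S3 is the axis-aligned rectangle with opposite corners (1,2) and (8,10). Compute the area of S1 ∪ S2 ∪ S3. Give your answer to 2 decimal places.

76.00

By inclusion–exclusion:
Individual areas: |S1| = 48, |S2| = 24, |S3| = 56.
|S1∩S2|: x∈[3,9], y∈[1,4] → 6·3 = 18.
|S1∩S3|: x∈[3,8], y∈[2,8] → 5·6 = 30.
|S2∩S3|: x∈[1,8], y∈[2,4] → 7·2 = 14.
|S1∩S2∩S3| = 10.
|S1 ∪ S2 ∪ S3| = 128 − 62 + 10 = 76.00.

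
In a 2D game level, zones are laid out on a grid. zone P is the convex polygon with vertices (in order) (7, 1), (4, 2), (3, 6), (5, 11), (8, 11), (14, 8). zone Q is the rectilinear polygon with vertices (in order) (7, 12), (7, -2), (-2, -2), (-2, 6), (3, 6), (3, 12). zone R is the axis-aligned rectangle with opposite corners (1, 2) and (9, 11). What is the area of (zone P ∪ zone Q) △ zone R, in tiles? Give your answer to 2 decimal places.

82.00

|zone P ∪ zone Q| = 132.5.
|(zone P ∪ zone Q) ∩ zone R| = 61.25.
|(zone P ∪ zone Q) △ zone R| = 132.5 + 72 − 122.5 = 82.00.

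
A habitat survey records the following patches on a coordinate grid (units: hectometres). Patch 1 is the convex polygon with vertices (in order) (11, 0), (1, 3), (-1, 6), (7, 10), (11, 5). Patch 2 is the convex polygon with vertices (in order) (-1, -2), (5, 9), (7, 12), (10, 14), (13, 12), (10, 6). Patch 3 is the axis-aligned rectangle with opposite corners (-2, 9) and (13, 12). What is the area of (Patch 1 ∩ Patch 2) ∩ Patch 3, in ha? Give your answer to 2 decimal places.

1.40

The region (Patch 1 ∩ Patch 2) ∩ Patch 3 is the polygon with vertices (7,10), (7.8,9), (5,9).
By the shoelace formula its area is 1.40.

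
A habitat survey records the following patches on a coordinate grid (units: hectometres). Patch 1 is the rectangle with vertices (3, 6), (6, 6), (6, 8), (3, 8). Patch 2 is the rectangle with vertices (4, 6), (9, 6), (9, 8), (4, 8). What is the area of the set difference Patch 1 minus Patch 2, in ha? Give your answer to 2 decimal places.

2.00

|Patch 1∩Patch 2|: x∈[4,6], y∈[6,8] → 2·2 = 4.
|Patch 1| = 6.
|Patch 1 ∖ Patch 2| = |Patch 1| − |Patch 1∩Patch 2| = 6 − 4 = 2.00.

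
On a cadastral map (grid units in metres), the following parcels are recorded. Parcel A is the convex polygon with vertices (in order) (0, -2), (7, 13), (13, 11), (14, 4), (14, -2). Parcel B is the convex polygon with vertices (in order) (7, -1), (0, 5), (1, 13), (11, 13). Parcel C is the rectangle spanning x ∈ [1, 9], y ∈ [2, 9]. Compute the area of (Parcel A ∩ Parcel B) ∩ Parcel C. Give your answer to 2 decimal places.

35.40

The region (Parcel A ∩ Parcel B) ∩ Parcel C is the polygon with vertices (7.857,2), (3.5,2), (2.333,3), (5.133,9), (9,9), (9,6).
By the shoelace formula its area is 35.40.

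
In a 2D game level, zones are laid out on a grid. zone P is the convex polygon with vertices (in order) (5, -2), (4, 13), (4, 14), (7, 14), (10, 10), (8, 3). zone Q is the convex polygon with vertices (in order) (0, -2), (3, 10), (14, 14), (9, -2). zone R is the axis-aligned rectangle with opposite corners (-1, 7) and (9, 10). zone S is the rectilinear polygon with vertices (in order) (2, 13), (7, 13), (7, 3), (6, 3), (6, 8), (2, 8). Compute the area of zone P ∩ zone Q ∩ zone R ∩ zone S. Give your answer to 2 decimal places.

6.47

The intersection is the polygon with vertices (7,10), (7,7), (6,7), (6,8), (4.333,8), (4.2,10).
By the shoelace formula its area is 6.47.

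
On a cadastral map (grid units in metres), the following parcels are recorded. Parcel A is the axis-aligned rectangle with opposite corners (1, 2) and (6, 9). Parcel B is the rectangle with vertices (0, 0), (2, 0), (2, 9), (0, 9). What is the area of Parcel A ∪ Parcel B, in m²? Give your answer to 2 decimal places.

46.00

By inclusion–exclusion:
Individual areas: |Parcel A| = 35, |Parcel B| = 18.
|Parcel A∩Parcel B|: x∈[1,2], y∈[2,9] → 1·7 = 7.
|Parcel A ∪ Parcel B| = 53 − 7 = 46.00.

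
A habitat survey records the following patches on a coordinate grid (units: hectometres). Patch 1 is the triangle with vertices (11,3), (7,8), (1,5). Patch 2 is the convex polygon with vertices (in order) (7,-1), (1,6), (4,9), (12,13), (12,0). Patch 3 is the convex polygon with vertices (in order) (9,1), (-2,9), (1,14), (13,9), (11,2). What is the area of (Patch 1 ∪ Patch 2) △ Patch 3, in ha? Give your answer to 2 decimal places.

70.38

|Patch 1 ∪ Patch 2| = 98.2172.
|(Patch 1 ∪ Patch 2) ∩ Patch 3| = 65.6673.
|(Patch 1 ∪ Patch 2) △ Patch 3| = 98.2172 + 103.5 − 131.3345 = 70.38.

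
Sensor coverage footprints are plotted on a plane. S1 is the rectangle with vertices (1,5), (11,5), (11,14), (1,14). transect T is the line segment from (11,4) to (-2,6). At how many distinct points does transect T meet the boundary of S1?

2

The segment meets the boundary at (1,5.538), (4.5,5).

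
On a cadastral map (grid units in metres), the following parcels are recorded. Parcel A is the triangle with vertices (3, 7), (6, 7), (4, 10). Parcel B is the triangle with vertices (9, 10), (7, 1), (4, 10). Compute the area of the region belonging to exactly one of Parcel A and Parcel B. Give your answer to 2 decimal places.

24.00

|Parcel A| = 4.5, |Parcel B| = 22.5, |Parcel A∩Parcel B| = 1.5.
|Parcel A △ Parcel B| = |Parcel A| + |Parcel B| − 2·|Parcel A∩Parcel B| = 4.5 + 22.5 − 3 = 24.00.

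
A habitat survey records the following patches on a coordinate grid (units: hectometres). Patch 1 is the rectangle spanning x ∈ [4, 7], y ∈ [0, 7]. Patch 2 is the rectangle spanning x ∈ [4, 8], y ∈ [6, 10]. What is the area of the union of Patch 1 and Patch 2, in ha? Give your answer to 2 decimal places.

By inclusion–exclusion:
Individual areas: |Patch 1| = 21, |Patch 2| = 16.
|Patch 1∩Patch 2|: x∈[4,7], y∈[6,7] → 3·1 = 3.
|Patch 1 ∪ Patch 2| = 37 − 3 = 34.00.

34.00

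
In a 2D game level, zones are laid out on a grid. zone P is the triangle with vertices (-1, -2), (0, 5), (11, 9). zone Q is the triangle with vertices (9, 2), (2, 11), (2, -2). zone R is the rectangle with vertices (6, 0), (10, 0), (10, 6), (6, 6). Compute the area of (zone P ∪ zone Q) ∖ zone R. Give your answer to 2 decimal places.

|zone P ∪ zone Q| = 66.576.
|(zone P ∪ zone Q) ∩ zone R| = 9.2535.
|(zone P ∪ zone Q) ∖ zone R| = 66.576 − 9.2535 = 57.32.

57.32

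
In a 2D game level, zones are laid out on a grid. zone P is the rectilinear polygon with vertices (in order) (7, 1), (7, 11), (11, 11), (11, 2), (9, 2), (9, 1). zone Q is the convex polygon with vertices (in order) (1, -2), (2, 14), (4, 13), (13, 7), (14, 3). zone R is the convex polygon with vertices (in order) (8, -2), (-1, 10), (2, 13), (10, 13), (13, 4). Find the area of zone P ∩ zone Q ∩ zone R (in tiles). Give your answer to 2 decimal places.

32.66

The intersection is the polygon with vertices (11,8.333), (11,2), (9,2), (9,1.077), (8.8,1), (7,1), (7,11).
By the shoelace formula its area is 32.66.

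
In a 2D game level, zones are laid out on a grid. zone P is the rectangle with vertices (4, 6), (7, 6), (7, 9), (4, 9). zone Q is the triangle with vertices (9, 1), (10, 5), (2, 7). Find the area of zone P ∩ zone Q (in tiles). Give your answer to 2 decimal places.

The intersection is the polygon with vertices (4,6), (4,6.5), (6,6).
By the shoelace formula its area is 0.50.

0.50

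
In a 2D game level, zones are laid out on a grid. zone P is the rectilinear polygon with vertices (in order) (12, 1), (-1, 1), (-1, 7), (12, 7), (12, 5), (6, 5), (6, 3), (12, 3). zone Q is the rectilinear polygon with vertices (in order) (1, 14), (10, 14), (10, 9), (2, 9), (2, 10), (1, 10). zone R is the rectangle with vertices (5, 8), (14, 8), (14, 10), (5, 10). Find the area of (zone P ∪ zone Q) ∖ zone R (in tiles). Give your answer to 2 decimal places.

105.00

|zone P ∪ zone Q| = 110.
|(zone P ∪ zone Q) ∩ zone R| = 5.
|(zone P ∪ zone Q) ∖ zone R| = 110 − 5 = 105.00.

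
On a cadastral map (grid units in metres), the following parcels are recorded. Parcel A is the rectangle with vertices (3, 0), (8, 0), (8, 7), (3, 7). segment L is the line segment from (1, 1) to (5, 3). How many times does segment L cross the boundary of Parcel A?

1

The segment meets the boundary at (3,2).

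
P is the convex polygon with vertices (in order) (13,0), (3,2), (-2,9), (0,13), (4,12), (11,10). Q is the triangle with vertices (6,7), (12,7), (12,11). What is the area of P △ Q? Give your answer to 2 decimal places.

|P| = 121.5, |Q| = 12, |P∩Q| = 9.175.
|P △ Q| = |P| + |Q| − 2·|P∩Q| = 121.5 + 12 − 18.35 = 115.15.

115.15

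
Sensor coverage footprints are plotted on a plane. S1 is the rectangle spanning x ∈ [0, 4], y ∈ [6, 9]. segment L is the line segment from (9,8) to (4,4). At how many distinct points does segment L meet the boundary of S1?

The segment lies entirely outside S1 and never meets its boundary.

0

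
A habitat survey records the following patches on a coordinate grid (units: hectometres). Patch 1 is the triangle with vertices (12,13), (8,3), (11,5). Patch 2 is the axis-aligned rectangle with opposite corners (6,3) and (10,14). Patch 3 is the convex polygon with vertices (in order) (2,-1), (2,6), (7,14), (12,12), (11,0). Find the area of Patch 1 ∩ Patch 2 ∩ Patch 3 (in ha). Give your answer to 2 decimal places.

3.67

The intersection is the polygon with vertices (10,4.333), (8,3), (10,8).
By the shoelace formula its area is 3.67.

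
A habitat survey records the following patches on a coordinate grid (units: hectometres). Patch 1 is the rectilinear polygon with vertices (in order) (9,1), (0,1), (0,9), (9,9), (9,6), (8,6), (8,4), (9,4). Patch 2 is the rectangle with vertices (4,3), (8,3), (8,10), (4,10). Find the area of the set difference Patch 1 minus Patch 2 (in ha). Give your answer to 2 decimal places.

|Patch 1| = 70, |Patch 1∩Patch 2| = 24.
|Patch 1 ∖ Patch 2| = |Patch 1| − |Patch 1∩Patch 2| = 70 − 24 = 46.00.

46.00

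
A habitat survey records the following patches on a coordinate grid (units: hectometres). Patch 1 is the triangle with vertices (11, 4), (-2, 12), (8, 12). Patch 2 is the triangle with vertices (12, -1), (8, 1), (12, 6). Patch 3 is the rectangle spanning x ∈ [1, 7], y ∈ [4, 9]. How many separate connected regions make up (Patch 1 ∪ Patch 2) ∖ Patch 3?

1

(Patch 1 ∪ Patch 2) ∖ Patch 3 is a single connected region.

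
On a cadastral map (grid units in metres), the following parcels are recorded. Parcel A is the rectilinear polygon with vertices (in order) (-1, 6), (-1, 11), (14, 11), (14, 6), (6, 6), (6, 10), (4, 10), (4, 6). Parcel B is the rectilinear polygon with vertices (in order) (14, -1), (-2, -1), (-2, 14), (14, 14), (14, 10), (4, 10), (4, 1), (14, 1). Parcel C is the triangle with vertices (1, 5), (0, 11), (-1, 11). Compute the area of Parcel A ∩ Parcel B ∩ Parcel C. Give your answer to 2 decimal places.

The intersection is the polygon with vertices (0,11), (0.833,6), (0.667,6), (-1,11).
By the shoelace formula its area is 2.92.

2.92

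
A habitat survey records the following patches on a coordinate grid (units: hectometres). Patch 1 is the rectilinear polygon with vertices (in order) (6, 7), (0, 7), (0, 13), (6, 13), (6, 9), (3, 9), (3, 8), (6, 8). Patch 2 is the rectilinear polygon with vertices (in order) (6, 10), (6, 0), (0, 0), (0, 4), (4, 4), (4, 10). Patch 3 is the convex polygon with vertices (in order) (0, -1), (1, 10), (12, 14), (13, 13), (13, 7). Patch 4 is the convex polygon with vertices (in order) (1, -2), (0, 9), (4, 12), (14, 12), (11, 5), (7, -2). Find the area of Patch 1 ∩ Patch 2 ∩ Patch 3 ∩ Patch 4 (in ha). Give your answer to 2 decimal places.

4.00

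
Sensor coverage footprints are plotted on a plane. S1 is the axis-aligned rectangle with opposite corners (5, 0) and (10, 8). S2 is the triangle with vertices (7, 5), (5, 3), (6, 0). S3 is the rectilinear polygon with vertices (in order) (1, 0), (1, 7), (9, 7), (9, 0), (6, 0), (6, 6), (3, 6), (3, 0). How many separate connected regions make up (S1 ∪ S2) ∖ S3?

(S1 ∪ S2) ∖ S3 splits into 2 disjoint pieces (area 12, area 6).

2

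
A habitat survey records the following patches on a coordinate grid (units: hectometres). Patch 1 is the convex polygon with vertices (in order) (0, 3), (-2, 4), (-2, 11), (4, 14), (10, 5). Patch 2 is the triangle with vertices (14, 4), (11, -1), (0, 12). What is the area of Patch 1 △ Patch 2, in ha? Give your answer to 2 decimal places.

89.54

|Patch 1| = 85, |Patch 2| = 47, |Patch 1∩Patch 2| = 21.2293.
|Patch 1 △ Patch 2| = |Patch 1| + |Patch 2| − 2·|Patch 1∩Patch 2| = 85 + 47 − 42.4585 = 89.54.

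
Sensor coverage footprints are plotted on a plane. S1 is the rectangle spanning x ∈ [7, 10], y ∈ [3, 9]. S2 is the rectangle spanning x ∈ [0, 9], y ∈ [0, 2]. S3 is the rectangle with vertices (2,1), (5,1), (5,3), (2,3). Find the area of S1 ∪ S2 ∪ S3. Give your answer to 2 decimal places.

39.00

By inclusion–exclusion:
Individual areas: |S1| = 18, |S2| = 18, |S3| = 6.
|S1∩S2| = 0 (no overlap).
|S1∩S3| = 0 (no overlap).
|S2∩S3|: x∈[2,5], y∈[1,2] → 3·1 = 3.
|S1∩S2∩S3| = 0.
|S1 ∪ S2 ∪ S3| = 42 − 3 + 0 = 39.00.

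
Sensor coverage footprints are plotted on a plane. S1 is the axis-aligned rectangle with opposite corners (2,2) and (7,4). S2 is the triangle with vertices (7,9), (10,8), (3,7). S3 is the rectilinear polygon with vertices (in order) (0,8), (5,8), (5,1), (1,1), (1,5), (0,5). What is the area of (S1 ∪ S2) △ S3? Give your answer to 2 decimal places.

|S1 ∪ S2| = 15.
|(S1 ∪ S2) ∩ S3| = 6.7143.
|(S1 ∪ S2) △ S3| = 15 + 31 − 13.4286 = 32.57.

32.57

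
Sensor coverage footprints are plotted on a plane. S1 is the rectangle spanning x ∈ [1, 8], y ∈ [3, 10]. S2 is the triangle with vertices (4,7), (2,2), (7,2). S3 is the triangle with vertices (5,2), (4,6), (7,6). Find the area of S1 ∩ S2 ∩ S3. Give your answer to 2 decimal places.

The intersection is the polygon with vertices (5.909,3.818), (5.5,3), (4.75,3), (4,6), (4.6,6).
By the shoelace formula its area is 3.01.

3.01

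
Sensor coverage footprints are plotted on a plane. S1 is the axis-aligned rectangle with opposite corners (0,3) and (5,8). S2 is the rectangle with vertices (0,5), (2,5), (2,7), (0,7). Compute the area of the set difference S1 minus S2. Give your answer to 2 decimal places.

|S1∩S2|: x∈[0,2], y∈[5,7] → 2·2 = 4.
|S1| = 25.
|S1 ∖ S2| = |S1| − |S1∩S2| = 25 − 4 = 21.00.

21.00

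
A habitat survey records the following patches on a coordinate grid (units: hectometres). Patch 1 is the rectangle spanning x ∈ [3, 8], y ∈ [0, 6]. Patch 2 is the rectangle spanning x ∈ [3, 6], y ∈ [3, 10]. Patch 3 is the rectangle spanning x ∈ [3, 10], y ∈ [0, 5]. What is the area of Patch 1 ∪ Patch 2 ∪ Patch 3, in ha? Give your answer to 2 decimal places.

By inclusion–exclusion:
Individual areas: |Patch 1| = 30, |Patch 2| = 21, |Patch 3| = 35.
|Patch 1∩Patch 2|: x∈[3,6], y∈[3,6] → 3·3 = 9.
|Patch 1∩Patch 3|: x∈[3,8], y∈[0,5] → 5·5 = 25.
|Patch 2∩Patch 3|: x∈[3,6], y∈[3,5] → 3·2 = 6.
|Patch 1∩Patch 2∩Patch 3| = 6.
|Patch 1 ∪ Patch 2 ∪ Patch 3| = 86 − 40 + 6 = 52.00.

52.00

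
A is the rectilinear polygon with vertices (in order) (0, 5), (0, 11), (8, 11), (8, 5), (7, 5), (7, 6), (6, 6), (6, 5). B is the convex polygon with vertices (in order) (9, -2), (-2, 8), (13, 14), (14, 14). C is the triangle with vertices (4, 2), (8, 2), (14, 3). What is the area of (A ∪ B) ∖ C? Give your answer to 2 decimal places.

|A ∪ B| = 122.8182.
|(A ∪ B) ∩ C| = 1.5549.
|(A ∪ B) ∖ C| = 122.8182 − 1.5549 = 121.26.

121.26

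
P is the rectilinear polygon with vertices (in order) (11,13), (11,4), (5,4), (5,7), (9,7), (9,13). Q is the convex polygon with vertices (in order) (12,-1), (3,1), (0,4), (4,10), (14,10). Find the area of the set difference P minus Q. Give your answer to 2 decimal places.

|P| = 30, |P∩Q| = 24.
|P ∖ Q| = |P| − |P∩Q| = 30 − 24 = 6.00.

6.00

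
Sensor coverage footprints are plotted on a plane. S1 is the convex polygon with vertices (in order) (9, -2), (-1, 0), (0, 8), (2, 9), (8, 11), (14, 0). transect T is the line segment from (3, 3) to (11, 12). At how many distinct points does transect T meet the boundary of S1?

1

The segment meets the boundary at (8.803,9.528).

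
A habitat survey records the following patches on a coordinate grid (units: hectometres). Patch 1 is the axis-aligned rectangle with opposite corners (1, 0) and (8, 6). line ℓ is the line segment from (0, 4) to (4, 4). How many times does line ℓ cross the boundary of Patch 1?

The segment meets the boundary at (1,4).

1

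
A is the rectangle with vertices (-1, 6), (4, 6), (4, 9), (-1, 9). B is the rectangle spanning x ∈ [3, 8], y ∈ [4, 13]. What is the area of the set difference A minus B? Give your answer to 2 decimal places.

|A∩B|: x∈[3,4], y∈[6,9] → 1·3 = 3.
|A| = 15.
|A ∖ B| = |A| − |A∩B| = 15 − 3 = 12.00.

12.00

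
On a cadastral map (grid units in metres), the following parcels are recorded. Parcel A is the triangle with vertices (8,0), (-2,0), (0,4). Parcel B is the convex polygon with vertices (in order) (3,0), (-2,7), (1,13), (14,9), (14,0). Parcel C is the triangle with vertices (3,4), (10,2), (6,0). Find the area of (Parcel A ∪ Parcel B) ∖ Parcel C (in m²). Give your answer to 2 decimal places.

154.78

|Parcel A ∪ Parcel B| = 165.7778.
|(Parcel A ∪ Parcel B) ∩ Parcel C| = 11.
|(Parcel A ∪ Parcel B) ∖ Parcel C| = 165.7778 − 11 = 154.78.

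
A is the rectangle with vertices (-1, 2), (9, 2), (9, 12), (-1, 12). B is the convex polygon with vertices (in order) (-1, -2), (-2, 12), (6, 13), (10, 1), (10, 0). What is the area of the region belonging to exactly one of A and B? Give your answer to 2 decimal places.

55.33

|A| = 100, |B| = 134, |A∩B| = 89.3333.
|A △ B| = |A| + |B| − 2·|A∩B| = 100 + 134 − 178.6667 = 55.33.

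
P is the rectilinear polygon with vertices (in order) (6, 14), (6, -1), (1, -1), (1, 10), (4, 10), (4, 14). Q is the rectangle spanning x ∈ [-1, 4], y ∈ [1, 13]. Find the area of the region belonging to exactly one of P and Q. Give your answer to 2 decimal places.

|P| = 63, |Q| = 60, |P∩Q| = 27.
|P △ Q| = |P| + |Q| − 2·|P∩Q| = 63 + 60 − 54 = 69.00.

69.00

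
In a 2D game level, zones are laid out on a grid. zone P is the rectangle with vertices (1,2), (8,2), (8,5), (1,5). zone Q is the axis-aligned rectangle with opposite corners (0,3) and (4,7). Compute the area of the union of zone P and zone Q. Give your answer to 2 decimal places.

By inclusion–exclusion:
Individual areas: |zone P| = 21, |zone Q| = 16.
|zone P∩zone Q|: x∈[1,4], y∈[3,5] → 3·2 = 6.
|zone P ∪ zone Q| = 37 − 6 = 31.00.

31.00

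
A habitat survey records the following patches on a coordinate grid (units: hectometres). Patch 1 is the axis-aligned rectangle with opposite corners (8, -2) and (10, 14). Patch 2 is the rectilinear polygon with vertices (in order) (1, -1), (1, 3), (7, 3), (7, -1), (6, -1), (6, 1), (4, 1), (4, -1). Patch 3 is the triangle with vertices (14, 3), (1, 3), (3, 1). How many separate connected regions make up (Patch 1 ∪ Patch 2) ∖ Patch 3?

(Patch 1 ∪ Patch 2) ∖ Patch 3 splits into 3 disjoint pieces (area 8.1818, area 22, area 11.4545).

3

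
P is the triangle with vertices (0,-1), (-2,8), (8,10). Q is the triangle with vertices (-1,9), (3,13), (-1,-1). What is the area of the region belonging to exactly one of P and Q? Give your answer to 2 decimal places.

|P| = 47, |Q| = 20, |P∩Q| = 11.5586.
|P △ Q| = |P| + |Q| − 2·|P∩Q| = 47 + 20 − 23.1172 = 43.88.

43.88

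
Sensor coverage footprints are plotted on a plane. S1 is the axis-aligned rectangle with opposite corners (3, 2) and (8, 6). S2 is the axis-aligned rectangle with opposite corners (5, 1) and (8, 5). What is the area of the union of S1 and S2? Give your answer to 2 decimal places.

23.00

By inclusion–exclusion:
Individual areas: |S1| = 20, |S2| = 12.
|S1∩S2|: x∈[5,8], y∈[2,5] → 3·3 = 9.
|S1 ∪ S2| = 32 − 9 = 23.00.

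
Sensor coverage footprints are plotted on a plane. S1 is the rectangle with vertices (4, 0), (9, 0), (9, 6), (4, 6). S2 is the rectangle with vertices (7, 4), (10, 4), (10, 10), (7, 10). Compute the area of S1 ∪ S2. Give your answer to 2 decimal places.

44.00

By inclusion–exclusion:
Individual areas: |S1| = 30, |S2| = 18.
|S1∩S2|: x∈[7,9], y∈[4,6] → 2·2 = 4.
|S1 ∪ S2| = 48 − 4 = 44.00.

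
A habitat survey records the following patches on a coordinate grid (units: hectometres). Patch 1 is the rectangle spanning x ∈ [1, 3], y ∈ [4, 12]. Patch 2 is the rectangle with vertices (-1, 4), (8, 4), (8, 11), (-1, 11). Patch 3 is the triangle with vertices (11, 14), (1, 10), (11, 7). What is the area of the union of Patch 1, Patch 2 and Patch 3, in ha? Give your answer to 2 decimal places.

86.90

By inclusion–exclusion:
Individual areas: |Patch 1| = 16, |Patch 2| = 63, |Patch 3| = 35.
|Patch 1∩Patch 2|: x∈[1,3], y∈[4,11] → 2·7 = 14.
|Patch 1∩Patch 3| = 1.4.
|Patch 2∩Patch 3| = 13.1.
|Patch 1∩Patch 2∩Patch 3| = 1.4.
|Patch 1 ∪ Patch 2 ∪ Patch 3| = 114 − 28.5 + 1.4 = 86.90.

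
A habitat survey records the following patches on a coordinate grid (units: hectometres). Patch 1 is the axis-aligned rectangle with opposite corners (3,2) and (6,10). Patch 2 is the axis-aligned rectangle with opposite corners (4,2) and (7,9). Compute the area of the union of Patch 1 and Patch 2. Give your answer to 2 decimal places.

By inclusion–exclusion:
Individual areas: |Patch 1| = 24, |Patch 2| = 21.
|Patch 1∩Patch 2|: x∈[4,6], y∈[2,9] → 2·7 = 14.
|Patch 1 ∪ Patch 2| = 45 − 14 = 31.00.

31.00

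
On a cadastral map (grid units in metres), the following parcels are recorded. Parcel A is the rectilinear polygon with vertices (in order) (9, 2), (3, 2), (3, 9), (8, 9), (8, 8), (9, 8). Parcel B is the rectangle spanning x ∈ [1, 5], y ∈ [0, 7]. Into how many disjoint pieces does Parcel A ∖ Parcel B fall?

Parcel A ∖ Parcel B is a single connected region.

1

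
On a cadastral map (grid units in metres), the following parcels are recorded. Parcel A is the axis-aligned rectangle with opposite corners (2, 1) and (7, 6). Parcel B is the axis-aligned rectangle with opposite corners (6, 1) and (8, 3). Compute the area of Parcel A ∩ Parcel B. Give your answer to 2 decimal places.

|Parcel A∩Parcel B|: x∈[6,7], y∈[1,3] → 1·2 = 2.

2.00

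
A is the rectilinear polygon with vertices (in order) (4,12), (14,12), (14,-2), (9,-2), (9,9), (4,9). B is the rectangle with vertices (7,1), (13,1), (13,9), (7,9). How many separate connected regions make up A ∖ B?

1

A ∖ B is a single connected region.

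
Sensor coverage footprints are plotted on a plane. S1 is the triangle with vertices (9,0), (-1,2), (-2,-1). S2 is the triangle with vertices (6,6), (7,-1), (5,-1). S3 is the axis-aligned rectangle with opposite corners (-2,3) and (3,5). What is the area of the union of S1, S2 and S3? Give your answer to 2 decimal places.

31.55

By inclusion–exclusion:
Individual areas: |S1| = 16, |S2| = 7, |S3| = 10.
|S1∩S2| = 1.4528.
|S1∩S3| = 0.
|S2∩S3| = 0.
|S1∩S2∩S3| = 0.
|S1 ∪ S2 ∪ S3| = 33 − 1.4528 + 0 = 31.55.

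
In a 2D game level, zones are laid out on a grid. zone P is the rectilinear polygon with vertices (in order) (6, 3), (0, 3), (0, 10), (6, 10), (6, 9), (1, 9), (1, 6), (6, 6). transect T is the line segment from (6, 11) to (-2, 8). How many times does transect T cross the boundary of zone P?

The segment meets the boundary at (0,8.75), (3.333,10).

2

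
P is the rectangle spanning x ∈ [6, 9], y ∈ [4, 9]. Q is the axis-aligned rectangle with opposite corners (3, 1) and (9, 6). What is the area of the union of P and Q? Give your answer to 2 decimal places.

39.00

By inclusion–exclusion:
Individual areas: |P| = 15, |Q| = 30.
|P∩Q|: x∈[6,9], y∈[4,6] → 3·2 = 6.
|P ∪ Q| = 45 − 6 = 39.00.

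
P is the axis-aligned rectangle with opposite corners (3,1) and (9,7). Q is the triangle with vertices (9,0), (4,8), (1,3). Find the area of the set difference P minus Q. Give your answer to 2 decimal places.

17.22

|P| = 36, |P∩Q| = 18.7833.
|P ∖ Q| = |P| − |P∩Q| = 36 − 18.7833 = 17.22.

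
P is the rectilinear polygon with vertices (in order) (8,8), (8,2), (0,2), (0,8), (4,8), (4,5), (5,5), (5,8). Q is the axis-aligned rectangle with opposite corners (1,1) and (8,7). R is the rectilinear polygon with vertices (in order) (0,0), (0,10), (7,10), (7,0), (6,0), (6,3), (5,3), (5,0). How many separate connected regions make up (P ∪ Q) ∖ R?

(P ∪ Q) ∖ R splits into 2 disjoint pieces (area 7, area 2).

2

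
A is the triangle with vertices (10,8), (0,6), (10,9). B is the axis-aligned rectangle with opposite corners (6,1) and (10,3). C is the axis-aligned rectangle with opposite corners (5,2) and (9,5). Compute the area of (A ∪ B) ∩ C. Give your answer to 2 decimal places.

3.00

The region (A ∪ B) ∩ C is the polygon with vertices (6,3), (9,3), (9,2), (6,2).
By the shoelace formula its area is 3.00.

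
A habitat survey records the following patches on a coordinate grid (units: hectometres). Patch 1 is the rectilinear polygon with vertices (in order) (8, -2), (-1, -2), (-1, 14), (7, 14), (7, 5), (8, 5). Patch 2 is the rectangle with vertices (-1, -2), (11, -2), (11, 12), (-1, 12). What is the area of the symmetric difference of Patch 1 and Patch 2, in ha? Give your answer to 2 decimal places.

65.00

|Patch 1| = 135, |Patch 2| = 168, |Patch 1∩Patch 2| = 119.
|Patch 1 △ Patch 2| = |Patch 1| + |Patch 2| − 2·|Patch 1∩Patch 2| = 135 + 168 − 238 = 65.00.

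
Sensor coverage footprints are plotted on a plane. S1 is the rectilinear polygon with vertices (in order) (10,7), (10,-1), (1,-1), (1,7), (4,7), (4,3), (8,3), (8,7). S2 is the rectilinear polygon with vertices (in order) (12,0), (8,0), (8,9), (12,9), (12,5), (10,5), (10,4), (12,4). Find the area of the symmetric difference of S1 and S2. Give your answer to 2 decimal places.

|S1| = 56, |S2| = 34, |S1∩S2| = 14.
|S1 △ S2| = |S1| + |S2| − 2·|S1∩S2| = 56 + 34 − 28 = 62.00.

62.00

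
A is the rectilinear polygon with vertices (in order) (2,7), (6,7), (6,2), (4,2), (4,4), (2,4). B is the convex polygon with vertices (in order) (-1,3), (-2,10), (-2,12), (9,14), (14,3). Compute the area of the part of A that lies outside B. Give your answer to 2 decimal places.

|A| = 16, |A∩B| = 14.
|A ∖ B| = |A| − |A∩B| = 16 − 14 = 2.00.

2.00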